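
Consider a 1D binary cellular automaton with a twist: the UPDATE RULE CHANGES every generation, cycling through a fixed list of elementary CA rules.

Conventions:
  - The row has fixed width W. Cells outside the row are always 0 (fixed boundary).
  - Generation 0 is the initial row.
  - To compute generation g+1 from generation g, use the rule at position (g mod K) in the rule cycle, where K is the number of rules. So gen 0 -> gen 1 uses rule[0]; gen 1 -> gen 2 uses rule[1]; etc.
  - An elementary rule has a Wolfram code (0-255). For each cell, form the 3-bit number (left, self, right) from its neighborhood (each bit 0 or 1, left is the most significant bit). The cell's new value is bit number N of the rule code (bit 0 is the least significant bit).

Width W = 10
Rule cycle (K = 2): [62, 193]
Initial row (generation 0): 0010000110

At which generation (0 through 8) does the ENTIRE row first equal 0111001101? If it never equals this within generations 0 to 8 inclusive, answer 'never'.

Gen 0: 0010000110
Gen 1 (rule 62): 0111001101
Gen 2 (rule 193): 0011000100
Gen 3 (rule 62): 0110101110
Gen 4 (rule 193): 0010000110
Gen 5 (rule 62): 0111001101
Gen 6 (rule 193): 0011000100
Gen 7 (rule 62): 0110101110
Gen 8 (rule 193): 0010000110

Answer: 1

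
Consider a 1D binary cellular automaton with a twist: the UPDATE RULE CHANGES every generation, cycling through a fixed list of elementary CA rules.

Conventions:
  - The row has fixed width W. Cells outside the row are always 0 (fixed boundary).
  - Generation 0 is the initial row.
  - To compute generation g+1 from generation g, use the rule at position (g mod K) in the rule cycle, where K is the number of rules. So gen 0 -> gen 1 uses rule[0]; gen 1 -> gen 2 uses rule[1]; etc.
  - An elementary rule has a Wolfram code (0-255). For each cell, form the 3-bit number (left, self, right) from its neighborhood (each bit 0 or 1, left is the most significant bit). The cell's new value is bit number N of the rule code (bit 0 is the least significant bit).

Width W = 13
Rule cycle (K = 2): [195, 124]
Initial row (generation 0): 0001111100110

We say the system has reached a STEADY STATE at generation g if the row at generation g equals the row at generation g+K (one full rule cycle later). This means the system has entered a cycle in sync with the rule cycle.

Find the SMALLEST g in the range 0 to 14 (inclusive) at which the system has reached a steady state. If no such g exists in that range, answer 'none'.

Gen 0: 0001111100110
Gen 1 (rule 195): 1110111101010
Gen 2 (rule 124): 1011100111111
Gen 3 (rule 195): 0001101011111
Gen 4 (rule 124): 0001111110001
Gen 5 (rule 195): 1110111110110
Gen 6 (rule 124): 1011100011111
Gen 7 (rule 195): 0001101101111
Gen 8 (rule 124): 0001111111001
Gen 9 (rule 195): 1110111111010
Gen 10 (rule 124): 1011100001111
Gen 11 (rule 195): 0001101110111
Gen 12 (rule 124): 0001111011101
Gen 13 (rule 195): 1110111001100
Gen 14 (rule 124): 1011101101110
Gen 15 (rule 195): 0001100100110
Gen 16 (rule 124): 0001110110111

Answer: none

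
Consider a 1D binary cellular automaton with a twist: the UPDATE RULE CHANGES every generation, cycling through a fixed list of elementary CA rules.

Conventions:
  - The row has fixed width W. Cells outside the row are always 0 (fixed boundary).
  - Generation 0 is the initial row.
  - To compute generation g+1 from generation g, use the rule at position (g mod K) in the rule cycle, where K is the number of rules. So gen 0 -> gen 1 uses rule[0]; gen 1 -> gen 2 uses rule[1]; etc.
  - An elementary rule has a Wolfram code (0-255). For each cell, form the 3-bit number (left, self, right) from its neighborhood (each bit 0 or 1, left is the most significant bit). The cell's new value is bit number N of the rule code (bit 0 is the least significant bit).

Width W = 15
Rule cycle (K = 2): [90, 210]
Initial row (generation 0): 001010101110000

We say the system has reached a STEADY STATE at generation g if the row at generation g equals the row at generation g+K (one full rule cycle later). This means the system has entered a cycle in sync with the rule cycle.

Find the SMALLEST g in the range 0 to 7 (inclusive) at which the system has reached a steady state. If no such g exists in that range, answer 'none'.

Answer: none

Derivation:
Gen 0: 001010101110000
Gen 1 (rule 90): 010000001011000
Gen 2 (rule 210): 101000010001100
Gen 3 (rule 90): 000100101011110
Gen 4 (rule 210): 001011000001111
Gen 5 (rule 90): 010011100011001
Gen 6 (rule 210): 101101110101110
Gen 7 (rule 90): 001101010001011
Gen 8 (rule 210): 010100001010001
Gen 9 (rule 90): 100010010001010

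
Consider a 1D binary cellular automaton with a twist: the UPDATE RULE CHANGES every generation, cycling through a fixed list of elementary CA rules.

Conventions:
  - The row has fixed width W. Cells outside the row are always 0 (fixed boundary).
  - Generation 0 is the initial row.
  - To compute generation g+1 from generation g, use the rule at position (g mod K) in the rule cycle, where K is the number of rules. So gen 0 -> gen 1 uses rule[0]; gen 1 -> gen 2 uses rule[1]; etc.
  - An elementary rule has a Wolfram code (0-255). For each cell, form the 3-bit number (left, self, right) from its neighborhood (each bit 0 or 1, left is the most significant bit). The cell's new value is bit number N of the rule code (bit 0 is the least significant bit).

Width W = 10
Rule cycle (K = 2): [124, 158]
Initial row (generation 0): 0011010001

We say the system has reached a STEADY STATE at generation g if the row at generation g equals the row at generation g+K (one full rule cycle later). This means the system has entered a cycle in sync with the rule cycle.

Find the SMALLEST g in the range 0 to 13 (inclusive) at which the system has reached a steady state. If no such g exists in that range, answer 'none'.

Gen 0: 0011010001
Gen 1 (rule 124): 0011111001
Gen 2 (rule 158): 0111110111
Gen 3 (rule 124): 0100011101
Gen 4 (rule 158): 1110111001
Gen 5 (rule 124): 1011101101
Gen 6 (rule 158): 1011001001
Gen 7 (rule 124): 1111101101
Gen 8 (rule 158): 1111001001
Gen 9 (rule 124): 1001101101
Gen 10 (rule 158): 1111001001
Gen 11 (rule 124): 1001101101
Gen 12 (rule 158): 1111001001
Gen 13 (rule 124): 1001101101
Gen 14 (rule 158): 1111001001
Gen 15 (rule 124): 1001101101

Answer: 8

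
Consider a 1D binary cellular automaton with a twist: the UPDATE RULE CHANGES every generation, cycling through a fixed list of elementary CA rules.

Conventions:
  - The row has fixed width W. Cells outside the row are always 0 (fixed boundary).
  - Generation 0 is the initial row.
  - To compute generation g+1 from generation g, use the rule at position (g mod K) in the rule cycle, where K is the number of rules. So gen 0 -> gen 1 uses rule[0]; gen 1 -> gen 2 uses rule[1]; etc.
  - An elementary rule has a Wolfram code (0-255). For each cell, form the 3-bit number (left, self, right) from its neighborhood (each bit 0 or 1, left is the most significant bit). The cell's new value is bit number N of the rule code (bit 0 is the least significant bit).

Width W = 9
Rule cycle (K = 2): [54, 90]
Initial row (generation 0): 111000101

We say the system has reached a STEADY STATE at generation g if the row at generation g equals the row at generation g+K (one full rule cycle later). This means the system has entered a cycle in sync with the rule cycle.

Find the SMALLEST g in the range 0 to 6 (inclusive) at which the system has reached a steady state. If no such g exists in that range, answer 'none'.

Gen 0: 111000101
Gen 1 (rule 54): 000101111
Gen 2 (rule 90): 001001001
Gen 3 (rule 54): 011111111
Gen 4 (rule 90): 110000001
Gen 5 (rule 54): 001000011
Gen 6 (rule 90): 010100111
Gen 7 (rule 54): 111111000
Gen 8 (rule 90): 100001100

Answer: none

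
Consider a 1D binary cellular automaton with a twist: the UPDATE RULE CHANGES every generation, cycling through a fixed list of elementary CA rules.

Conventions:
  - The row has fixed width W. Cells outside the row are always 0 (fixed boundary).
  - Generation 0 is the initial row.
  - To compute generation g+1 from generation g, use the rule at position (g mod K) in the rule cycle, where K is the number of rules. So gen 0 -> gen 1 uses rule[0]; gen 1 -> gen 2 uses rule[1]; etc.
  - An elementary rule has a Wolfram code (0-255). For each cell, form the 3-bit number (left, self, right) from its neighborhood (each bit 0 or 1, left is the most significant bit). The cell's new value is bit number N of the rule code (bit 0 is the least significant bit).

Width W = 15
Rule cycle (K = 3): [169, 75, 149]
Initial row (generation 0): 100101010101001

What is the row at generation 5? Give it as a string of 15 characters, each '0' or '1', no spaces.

Gen 0: 100101010101001
Gen 1 (rule 169): 000010101010000
Gen 2 (rule 75): 111100000000111
Gen 3 (rule 149): 011011111110010
Gen 4 (rule 169): 010111111100000
Gen 5 (rule 75): 100100000101111

Answer: 100100000101111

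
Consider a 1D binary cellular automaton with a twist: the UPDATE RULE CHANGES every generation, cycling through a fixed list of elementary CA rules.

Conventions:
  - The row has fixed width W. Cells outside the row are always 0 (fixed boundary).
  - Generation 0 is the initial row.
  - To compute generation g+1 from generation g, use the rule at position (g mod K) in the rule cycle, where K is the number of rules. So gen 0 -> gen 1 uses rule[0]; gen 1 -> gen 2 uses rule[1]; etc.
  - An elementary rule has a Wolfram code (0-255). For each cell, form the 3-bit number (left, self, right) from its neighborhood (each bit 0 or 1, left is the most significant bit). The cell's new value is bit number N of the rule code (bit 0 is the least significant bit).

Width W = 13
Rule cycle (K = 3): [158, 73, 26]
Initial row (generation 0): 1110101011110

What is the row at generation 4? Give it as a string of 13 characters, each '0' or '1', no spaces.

Gen 0: 1110101011110
Gen 1 (rule 158): 1100101011101
Gen 2 (rule 73): 1100000010100
Gen 3 (rule 26): 1010000100010
Gen 4 (rule 158): 1011001110111

Answer: 1011001110111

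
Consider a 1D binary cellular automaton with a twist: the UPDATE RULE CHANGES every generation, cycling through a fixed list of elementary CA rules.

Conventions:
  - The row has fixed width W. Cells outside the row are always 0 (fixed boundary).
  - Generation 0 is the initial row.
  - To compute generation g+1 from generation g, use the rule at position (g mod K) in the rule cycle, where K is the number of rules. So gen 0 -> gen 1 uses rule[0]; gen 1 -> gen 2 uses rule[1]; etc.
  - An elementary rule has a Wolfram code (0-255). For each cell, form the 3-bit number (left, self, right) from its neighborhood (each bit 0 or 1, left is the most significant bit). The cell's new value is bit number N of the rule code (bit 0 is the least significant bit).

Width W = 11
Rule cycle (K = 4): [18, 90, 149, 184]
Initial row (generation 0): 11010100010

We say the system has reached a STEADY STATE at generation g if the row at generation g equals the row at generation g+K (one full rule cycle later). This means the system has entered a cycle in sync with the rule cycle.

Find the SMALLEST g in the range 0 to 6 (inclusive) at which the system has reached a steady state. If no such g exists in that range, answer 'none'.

Answer: 5

Derivation:
Gen 0: 11010100010
Gen 1 (rule 18): 00000010101
Gen 2 (rule 90): 00000100000
Gen 3 (rule 149): 11110111111
Gen 4 (rule 184): 11101111110
Gen 5 (rule 18): 00000000001
Gen 6 (rule 90): 00000000010
Gen 7 (rule 149): 11111111011
Gen 8 (rule 184): 11111110110
Gen 9 (rule 18): 00000000001
Gen 10 (rule 90): 00000000010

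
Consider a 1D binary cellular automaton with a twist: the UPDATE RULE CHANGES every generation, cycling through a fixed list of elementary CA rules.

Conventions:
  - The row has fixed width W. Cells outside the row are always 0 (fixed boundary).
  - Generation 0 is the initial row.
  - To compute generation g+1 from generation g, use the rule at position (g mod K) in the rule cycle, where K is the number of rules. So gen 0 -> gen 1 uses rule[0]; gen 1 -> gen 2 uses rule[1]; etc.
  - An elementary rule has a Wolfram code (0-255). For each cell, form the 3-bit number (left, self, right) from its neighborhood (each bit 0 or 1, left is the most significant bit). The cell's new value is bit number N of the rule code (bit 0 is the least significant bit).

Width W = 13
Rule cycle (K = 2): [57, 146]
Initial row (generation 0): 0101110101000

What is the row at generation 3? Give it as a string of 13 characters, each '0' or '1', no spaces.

Gen 0: 0101110101000
Gen 1 (rule 57): 0011001010111
Gen 2 (rule 146): 0100110000010
Gen 3 (rule 57): 0010101111001

Answer: 0010101111001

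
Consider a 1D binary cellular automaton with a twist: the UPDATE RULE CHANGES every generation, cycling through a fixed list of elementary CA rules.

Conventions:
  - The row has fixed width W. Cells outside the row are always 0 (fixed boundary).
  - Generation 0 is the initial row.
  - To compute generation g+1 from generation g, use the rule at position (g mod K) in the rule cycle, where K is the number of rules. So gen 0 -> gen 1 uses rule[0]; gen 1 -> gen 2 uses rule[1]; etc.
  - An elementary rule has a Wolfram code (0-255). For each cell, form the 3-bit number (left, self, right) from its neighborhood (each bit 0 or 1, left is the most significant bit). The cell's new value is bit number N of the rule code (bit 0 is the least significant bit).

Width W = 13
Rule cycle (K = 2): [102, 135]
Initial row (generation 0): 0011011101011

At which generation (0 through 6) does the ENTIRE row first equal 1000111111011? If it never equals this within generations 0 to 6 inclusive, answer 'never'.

Answer: never

Derivation:
Gen 0: 0011011101011
Gen 1 (rule 102): 0101100111101
Gen 2 (rule 135): 1100001011001
Gen 3 (rule 102): 0100011101011
Gen 4 (rule 135): 1101101001000
Gen 5 (rule 102): 0110111011000
Gen 6 (rule 135): 1000010000011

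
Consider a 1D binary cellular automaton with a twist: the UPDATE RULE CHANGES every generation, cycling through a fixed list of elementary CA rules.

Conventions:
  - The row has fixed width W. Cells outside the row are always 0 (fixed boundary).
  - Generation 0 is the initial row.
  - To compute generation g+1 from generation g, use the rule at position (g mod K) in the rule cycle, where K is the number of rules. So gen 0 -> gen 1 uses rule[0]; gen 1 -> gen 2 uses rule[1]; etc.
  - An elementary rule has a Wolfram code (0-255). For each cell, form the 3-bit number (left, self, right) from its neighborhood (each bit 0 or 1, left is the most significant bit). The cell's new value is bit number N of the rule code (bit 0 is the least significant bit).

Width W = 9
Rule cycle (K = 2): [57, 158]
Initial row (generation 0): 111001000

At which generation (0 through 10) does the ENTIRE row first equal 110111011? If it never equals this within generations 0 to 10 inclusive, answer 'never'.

Answer: 8

Derivation:
Gen 0: 111001000
Gen 1 (rule 57): 100100111
Gen 2 (rule 158): 111111110
Gen 3 (rule 57): 100000001
Gen 4 (rule 158): 110000011
Gen 5 (rule 57): 101111010
Gen 6 (rule 158): 101110011
Gen 7 (rule 57): 011001010
Gen 8 (rule 158): 110111011
Gen 9 (rule 57): 101100110
Gen 10 (rule 158): 101011101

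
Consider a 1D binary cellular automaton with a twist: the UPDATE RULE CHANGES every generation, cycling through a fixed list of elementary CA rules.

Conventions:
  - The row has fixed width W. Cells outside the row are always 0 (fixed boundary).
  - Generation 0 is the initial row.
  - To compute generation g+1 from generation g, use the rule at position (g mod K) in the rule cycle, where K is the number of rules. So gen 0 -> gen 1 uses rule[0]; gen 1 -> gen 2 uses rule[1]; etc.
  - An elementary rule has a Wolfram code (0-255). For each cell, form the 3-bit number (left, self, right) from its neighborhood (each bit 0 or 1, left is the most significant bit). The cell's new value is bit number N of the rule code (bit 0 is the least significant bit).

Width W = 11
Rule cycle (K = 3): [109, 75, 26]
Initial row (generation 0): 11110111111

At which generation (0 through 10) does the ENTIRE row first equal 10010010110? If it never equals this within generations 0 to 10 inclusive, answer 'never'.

Answer: never

Derivation:
Gen 0: 11110111111
Gen 1 (rule 109): 10011100001
Gen 2 (rule 75): 00110101110
Gen 3 (rule 26): 01100001001
Gen 4 (rule 109): 01101101001
Gen 5 (rule 75): 11101100010
Gen 6 (rule 26): 10001010101
Gen 7 (rule 109): 10101111111
Gen 8 (rule 75): 00001000001
Gen 9 (rule 26): 00010100010
Gen 10 (rule 109): 11011101010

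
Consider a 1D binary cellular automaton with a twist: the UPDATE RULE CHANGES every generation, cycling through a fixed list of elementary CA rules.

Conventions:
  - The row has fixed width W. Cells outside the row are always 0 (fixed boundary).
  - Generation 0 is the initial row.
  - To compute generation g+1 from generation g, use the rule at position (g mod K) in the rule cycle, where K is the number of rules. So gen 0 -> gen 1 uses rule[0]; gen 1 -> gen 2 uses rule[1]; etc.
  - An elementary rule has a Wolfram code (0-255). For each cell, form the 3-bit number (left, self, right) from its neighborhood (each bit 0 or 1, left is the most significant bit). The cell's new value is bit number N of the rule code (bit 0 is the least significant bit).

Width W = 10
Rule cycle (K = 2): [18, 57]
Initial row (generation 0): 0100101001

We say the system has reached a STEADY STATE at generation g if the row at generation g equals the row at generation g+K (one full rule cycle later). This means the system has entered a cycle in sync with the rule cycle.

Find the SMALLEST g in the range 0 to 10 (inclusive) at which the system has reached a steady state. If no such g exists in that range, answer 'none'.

Gen 0: 0100101001
Gen 1 (rule 18): 1011000110
Gen 2 (rule 57): 0110110101
Gen 3 (rule 18): 1000000000
Gen 4 (rule 57): 0111111111
Gen 5 (rule 18): 1000000000
Gen 6 (rule 57): 0111111111
Gen 7 (rule 18): 1000000000
Gen 8 (rule 57): 0111111111
Gen 9 (rule 18): 1000000000
Gen 10 (rule 57): 0111111111
Gen 11 (rule 18): 1000000000
Gen 12 (rule 57): 0111111111

Answer: 3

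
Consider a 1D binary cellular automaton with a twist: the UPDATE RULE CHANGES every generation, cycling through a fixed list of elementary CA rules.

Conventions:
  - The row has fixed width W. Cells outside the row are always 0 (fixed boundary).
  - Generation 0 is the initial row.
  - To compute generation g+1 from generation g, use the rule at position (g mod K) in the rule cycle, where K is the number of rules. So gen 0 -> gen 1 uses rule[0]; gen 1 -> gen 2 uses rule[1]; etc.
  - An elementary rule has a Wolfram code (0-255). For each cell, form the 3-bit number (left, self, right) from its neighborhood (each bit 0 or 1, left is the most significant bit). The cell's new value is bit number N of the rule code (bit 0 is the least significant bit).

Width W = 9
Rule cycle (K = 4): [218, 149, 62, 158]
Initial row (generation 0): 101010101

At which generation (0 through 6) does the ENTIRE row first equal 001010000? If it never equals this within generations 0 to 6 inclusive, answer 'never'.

Answer: never

Derivation:
Gen 0: 101010101
Gen 1 (rule 218): 000000000
Gen 2 (rule 149): 111111111
Gen 3 (rule 62): 100000000
Gen 4 (rule 158): 110000000
Gen 5 (rule 218): 111000000
Gen 6 (rule 149): 010111111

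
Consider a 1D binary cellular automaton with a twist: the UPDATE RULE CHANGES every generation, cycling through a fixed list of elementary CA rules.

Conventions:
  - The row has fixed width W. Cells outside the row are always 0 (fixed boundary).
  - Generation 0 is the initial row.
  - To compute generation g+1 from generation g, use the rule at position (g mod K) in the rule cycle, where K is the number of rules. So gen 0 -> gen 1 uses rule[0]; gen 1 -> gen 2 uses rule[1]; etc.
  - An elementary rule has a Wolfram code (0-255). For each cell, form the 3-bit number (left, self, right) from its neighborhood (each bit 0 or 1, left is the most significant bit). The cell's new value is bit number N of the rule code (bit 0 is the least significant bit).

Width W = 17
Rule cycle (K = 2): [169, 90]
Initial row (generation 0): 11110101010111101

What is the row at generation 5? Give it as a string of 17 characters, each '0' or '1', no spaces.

Gen 0: 11110101010111101
Gen 1 (rule 169): 11101010101111010
Gen 2 (rule 90): 10100000001001001
Gen 3 (rule 169): 01001111100000000
Gen 4 (rule 90): 10111000110000000
Gen 5 (rule 169): 01110010100111111

Answer: 01110010100111111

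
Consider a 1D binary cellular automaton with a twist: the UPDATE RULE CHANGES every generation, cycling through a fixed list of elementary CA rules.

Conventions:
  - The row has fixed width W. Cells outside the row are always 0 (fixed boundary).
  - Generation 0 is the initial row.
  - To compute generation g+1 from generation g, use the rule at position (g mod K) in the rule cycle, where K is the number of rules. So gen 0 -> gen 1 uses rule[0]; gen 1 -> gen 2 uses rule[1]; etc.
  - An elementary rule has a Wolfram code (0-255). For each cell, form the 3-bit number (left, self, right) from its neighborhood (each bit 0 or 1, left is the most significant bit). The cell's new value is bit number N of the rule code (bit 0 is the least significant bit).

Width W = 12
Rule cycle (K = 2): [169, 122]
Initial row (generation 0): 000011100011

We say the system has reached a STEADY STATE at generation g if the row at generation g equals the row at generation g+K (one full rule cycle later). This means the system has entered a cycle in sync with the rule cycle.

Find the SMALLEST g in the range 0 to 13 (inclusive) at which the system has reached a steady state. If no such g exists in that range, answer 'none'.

Answer: 10

Derivation:
Gen 0: 000011100011
Gen 1 (rule 169): 111011001010
Gen 2 (rule 122): 101111110101
Gen 3 (rule 169): 011111101010
Gen 4 (rule 122): 110000110101
Gen 5 (rule 169): 100110101010
Gen 6 (rule 122): 011111010101
Gen 7 (rule 169): 011110101010
Gen 8 (rule 122): 110011010101
Gen 9 (rule 169): 100010101010
Gen 10 (rule 122): 010101010101
Gen 11 (rule 169): 001010101010
Gen 12 (rule 122): 010101010101
Gen 13 (rule 169): 001010101010
Gen 14 (rule 122): 010101010101
Gen 15 (rule 169): 001010101010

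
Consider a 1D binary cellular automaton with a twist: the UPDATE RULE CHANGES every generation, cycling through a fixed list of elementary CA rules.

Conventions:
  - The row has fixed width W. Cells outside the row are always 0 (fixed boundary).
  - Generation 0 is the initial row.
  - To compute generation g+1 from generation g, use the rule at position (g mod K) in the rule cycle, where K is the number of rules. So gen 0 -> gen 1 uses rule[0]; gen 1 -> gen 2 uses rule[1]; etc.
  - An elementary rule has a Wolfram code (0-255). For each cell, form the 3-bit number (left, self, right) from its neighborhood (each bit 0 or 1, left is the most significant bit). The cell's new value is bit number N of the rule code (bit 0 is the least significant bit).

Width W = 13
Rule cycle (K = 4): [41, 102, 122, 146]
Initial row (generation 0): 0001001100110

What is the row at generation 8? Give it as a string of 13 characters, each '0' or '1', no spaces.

Gen 0: 0001001100110
Gen 1 (rule 41): 1100001000100
Gen 2 (rule 102): 0100011001100
Gen 3 (rule 122): 1010111111110
Gen 4 (rule 146): 0000011111101
Gen 5 (rule 41): 1111010000010
Gen 6 (rule 102): 0001110000110
Gen 7 (rule 122): 0011011001111
Gen 8 (rule 146): 0100000110110

Answer: 0100000110110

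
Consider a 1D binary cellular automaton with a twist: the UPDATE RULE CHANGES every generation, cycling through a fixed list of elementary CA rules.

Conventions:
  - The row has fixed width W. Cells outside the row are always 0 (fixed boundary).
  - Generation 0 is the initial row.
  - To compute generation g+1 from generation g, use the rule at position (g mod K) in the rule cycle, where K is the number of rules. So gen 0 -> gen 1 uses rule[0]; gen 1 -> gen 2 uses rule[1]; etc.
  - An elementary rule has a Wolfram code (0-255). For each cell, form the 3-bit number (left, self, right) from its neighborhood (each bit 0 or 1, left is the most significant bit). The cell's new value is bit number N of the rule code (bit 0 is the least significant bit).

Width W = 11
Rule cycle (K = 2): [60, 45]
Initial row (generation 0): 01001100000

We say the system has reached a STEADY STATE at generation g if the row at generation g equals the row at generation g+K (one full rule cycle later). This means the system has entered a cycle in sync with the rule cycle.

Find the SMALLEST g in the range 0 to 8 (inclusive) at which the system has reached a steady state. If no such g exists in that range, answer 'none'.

Answer: 8

Derivation:
Gen 0: 01001100000
Gen 1 (rule 60): 01101010000
Gen 2 (rule 45): 01011110111
Gen 3 (rule 60): 01110001100
Gen 4 (rule 45): 01000101001
Gen 5 (rule 60): 01100111101
Gen 6 (rule 45): 01000100011
Gen 7 (rule 60): 01100110010
Gen 8 (rule 45): 01000100010
Gen 9 (rule 60): 01100110011
Gen 10 (rule 45): 01000100010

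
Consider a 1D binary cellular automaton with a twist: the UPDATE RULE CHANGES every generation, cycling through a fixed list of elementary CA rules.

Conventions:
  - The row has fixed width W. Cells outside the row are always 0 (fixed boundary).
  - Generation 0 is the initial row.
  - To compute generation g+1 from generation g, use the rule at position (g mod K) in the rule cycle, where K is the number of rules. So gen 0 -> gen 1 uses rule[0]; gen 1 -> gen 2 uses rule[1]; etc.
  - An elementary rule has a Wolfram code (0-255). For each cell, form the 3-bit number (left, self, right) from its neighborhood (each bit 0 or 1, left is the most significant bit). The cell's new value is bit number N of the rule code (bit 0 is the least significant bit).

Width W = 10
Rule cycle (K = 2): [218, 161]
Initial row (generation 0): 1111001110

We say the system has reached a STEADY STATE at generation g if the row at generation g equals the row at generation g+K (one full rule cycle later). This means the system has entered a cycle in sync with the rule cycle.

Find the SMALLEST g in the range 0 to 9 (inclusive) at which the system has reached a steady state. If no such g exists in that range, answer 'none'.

Answer: 1

Derivation:
Gen 0: 1111001110
Gen 1 (rule 218): 1111111111
Gen 2 (rule 161): 0111111110
Gen 3 (rule 218): 1111111111
Gen 4 (rule 161): 0111111110
Gen 5 (rule 218): 1111111111
Gen 6 (rule 161): 0111111110
Gen 7 (rule 218): 1111111111
Gen 8 (rule 161): 0111111110
Gen 9 (rule 218): 1111111111
Gen 10 (rule 161): 0111111110
Gen 11 (rule 218): 1111111111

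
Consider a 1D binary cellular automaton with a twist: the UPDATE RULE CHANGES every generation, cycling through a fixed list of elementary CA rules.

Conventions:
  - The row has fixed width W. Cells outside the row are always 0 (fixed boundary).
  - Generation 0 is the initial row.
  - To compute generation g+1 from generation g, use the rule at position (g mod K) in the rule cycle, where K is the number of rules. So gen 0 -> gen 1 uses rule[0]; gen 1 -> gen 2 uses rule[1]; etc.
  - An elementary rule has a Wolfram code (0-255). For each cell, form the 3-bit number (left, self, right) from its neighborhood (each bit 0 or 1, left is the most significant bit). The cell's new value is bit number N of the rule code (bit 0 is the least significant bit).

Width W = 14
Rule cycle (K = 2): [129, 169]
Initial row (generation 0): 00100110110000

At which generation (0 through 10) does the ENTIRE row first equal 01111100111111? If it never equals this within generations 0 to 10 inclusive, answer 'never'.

Gen 0: 00100110110000
Gen 1 (rule 129): 10000000000111
Gen 2 (rule 169): 00111111110110
Gen 3 (rule 129): 10011111100000
Gen 4 (rule 169): 00011111001111
Gen 5 (rule 129): 11001110000110
Gen 6 (rule 169): 10001100110100
Gen 7 (rule 129): 00100000000001
Gen 8 (rule 169): 10001111111100
Gen 9 (rule 129): 00100111111001
Gen 10 (rule 169): 10000111110000

Answer: never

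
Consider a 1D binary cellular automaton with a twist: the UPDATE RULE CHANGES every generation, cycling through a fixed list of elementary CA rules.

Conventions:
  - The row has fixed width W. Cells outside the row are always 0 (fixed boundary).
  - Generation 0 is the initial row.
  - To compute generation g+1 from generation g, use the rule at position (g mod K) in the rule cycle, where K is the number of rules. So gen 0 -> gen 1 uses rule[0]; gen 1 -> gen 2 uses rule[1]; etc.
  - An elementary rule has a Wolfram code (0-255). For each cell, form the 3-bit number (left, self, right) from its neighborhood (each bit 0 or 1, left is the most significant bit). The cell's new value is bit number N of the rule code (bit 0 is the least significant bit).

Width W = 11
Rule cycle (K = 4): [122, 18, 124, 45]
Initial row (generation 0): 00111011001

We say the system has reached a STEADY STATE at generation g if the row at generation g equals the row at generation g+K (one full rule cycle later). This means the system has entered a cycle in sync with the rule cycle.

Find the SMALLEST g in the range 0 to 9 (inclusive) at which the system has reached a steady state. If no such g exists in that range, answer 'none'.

Answer: none

Derivation:
Gen 0: 00111011001
Gen 1 (rule 122): 01101111110
Gen 2 (rule 18): 10000000001
Gen 3 (rule 124): 11000000001
Gen 4 (rule 45): 10011111101
Gen 5 (rule 122): 01110000110
Gen 6 (rule 18): 10001001001
Gen 7 (rule 124): 11001101101
Gen 8 (rule 45): 10001011011
Gen 9 (rule 122): 01010111111
Gen 10 (rule 18): 10000000000
Gen 11 (rule 124): 11000000000
Gen 12 (rule 45): 10011111111
Gen 13 (rule 122): 01110000001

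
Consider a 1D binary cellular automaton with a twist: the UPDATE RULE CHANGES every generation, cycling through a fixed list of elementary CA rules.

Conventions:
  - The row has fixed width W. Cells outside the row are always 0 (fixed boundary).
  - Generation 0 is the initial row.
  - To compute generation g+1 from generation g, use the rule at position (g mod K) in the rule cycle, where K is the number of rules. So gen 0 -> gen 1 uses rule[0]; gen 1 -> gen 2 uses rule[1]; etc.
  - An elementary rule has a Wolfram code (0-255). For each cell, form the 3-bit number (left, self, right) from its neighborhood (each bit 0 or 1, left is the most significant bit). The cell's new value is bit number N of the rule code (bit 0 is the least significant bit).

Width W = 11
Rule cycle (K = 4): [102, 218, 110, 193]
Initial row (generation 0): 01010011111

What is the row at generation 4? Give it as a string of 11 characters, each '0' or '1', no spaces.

Gen 0: 01010011111
Gen 1 (rule 102): 11110100001
Gen 2 (rule 218): 11110010010
Gen 3 (rule 110): 10010110110
Gen 4 (rule 193): 00000010010

Answer: 00000010010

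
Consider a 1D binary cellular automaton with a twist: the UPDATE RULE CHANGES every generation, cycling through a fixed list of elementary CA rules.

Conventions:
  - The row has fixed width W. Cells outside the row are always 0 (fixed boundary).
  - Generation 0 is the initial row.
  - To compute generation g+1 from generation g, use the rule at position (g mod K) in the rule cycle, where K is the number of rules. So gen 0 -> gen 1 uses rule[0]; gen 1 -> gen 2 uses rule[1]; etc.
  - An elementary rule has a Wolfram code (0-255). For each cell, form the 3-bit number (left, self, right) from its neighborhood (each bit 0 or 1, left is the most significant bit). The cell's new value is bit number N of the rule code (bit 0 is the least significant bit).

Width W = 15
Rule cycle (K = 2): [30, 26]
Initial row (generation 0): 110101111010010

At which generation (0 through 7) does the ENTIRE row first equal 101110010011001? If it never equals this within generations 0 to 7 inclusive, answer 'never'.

Answer: 6

Derivation:
Gen 0: 110101111010010
Gen 1 (rule 30): 100101000011111
Gen 2 (rule 26): 011000100110000
Gen 3 (rule 30): 110101111101000
Gen 4 (rule 26): 100001000000100
Gen 5 (rule 30): 110011100001110
Gen 6 (rule 26): 101110010011001
Gen 7 (rule 30): 101001111110111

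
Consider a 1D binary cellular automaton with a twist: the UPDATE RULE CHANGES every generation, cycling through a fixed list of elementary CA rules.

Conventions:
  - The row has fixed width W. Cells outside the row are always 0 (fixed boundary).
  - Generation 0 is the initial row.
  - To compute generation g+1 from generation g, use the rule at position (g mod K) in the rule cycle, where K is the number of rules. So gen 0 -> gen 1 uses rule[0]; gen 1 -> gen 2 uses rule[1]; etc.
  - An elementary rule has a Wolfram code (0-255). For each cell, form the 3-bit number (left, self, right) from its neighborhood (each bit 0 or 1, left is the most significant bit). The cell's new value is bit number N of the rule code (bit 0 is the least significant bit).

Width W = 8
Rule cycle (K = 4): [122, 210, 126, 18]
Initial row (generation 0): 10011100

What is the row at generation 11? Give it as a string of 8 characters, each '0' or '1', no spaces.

Gen 0: 10011100
Gen 1 (rule 122): 01110110
Gen 2 (rule 210): 10110011
Gen 3 (rule 126): 11111111
Gen 4 (rule 18): 00000000
Gen 5 (rule 122): 00000000
Gen 6 (rule 210): 00000000
Gen 7 (rule 126): 00000000
Gen 8 (rule 18): 00000000
Gen 9 (rule 122): 00000000
Gen 10 (rule 210): 00000000
Gen 11 (rule 126): 00000000

Answer: 00000000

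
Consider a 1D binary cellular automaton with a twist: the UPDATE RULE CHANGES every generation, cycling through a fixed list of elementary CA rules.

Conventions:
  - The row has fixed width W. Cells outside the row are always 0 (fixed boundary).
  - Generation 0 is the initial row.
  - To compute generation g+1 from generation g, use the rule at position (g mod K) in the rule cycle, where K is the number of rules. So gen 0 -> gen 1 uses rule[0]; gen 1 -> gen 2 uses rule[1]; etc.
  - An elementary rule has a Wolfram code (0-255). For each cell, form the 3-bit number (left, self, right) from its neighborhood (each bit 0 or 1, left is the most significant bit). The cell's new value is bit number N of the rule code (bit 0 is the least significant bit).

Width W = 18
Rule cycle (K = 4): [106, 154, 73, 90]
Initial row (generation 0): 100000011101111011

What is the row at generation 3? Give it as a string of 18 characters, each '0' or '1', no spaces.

Answer: 111101100110100010

Derivation:
Gen 0: 100000011101111011
Gen 1 (rule 106): 000000110111001111
Gen 2 (rule 154): 000001100110111110
Gen 3 (rule 73): 111101100110100010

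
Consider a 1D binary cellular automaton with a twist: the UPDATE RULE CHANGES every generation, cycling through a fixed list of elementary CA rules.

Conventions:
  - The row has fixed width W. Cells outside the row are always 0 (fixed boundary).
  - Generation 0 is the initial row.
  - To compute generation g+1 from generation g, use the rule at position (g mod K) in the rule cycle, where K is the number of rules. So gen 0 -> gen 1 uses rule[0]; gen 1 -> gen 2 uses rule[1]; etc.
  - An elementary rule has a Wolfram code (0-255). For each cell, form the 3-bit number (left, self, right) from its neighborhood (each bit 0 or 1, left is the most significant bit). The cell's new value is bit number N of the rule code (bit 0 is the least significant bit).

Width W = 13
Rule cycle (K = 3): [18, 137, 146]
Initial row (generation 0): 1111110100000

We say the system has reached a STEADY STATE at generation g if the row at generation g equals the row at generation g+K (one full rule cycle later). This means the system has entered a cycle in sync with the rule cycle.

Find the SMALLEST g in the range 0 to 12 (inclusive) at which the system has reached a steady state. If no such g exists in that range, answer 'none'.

Gen 0: 1111110100000
Gen 1 (rule 18): 0000000010000
Gen 2 (rule 137): 1111111000111
Gen 3 (rule 146): 0111110101010
Gen 4 (rule 18): 1000000000001
Gen 5 (rule 137): 0011111111100
Gen 6 (rule 146): 0101111111010
Gen 7 (rule 18): 1000000000001
Gen 8 (rule 137): 0011111111100
Gen 9 (rule 146): 0101111111010
Gen 10 (rule 18): 1000000000001
Gen 11 (rule 137): 0011111111100
Gen 12 (rule 146): 0101111111010
Gen 13 (rule 18): 1000000000001
Gen 14 (rule 137): 0011111111100
Gen 15 (rule 146): 0101111111010

Answer: 4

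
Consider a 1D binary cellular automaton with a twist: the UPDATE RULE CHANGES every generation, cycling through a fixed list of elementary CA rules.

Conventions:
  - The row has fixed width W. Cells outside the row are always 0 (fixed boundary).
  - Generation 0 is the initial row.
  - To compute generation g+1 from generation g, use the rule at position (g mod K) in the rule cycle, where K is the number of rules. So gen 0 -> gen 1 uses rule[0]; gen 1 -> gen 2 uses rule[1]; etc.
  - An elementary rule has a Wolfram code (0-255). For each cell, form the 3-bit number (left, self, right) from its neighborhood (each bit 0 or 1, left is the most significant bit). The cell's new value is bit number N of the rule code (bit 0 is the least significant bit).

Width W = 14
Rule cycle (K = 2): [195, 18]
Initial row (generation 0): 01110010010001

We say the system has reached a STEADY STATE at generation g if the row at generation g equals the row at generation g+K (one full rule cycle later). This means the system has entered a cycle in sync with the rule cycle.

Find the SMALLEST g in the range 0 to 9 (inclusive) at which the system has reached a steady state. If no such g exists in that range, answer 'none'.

Gen 0: 01110010010001
Gen 1 (rule 195): 10110100100110
Gen 2 (rule 18): 00000011011001
Gen 3 (rule 195): 11111101001010
Gen 4 (rule 18): 00000000110001
Gen 5 (rule 195): 11111111010110
Gen 6 (rule 18): 00000000000001
Gen 7 (rule 195): 11111111111110
Gen 8 (rule 18): 00000000000001
Gen 9 (rule 195): 11111111111110
Gen 10 (rule 18): 00000000000001
Gen 11 (rule 195): 11111111111110

Answer: 6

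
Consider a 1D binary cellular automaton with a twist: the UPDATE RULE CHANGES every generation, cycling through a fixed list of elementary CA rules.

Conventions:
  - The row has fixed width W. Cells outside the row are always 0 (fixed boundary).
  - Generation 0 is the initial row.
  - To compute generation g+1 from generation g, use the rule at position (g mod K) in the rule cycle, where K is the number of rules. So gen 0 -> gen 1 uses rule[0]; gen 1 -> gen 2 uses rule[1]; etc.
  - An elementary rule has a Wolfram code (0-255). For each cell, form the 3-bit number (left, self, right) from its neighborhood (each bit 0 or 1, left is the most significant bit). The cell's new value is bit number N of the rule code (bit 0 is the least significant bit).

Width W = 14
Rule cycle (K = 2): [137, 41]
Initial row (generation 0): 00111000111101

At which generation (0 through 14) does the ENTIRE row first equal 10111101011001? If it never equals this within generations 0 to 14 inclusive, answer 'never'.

Answer: never

Derivation:
Gen 0: 00111000111101
Gen 1 (rule 137): 10110010111000
Gen 2 (rule 41): 01100001100011
Gen 3 (rule 137): 01001101001010
Gen 4 (rule 41): 00001010000100
Gen 5 (rule 137): 11100000110001
Gen 6 (rule 41): 10001110100100
Gen 7 (rule 137): 00101100000001
Gen 8 (rule 41): 10011001111100
Gen 9 (rule 137): 00010001111001
Gen 10 (rule 41): 11000101000000
Gen 11 (rule 137): 10010000011111
Gen 12 (rule 41): 00000111010000
Gen 13 (rule 137): 11110110000111
Gen 14 (rule 41): 10001100110100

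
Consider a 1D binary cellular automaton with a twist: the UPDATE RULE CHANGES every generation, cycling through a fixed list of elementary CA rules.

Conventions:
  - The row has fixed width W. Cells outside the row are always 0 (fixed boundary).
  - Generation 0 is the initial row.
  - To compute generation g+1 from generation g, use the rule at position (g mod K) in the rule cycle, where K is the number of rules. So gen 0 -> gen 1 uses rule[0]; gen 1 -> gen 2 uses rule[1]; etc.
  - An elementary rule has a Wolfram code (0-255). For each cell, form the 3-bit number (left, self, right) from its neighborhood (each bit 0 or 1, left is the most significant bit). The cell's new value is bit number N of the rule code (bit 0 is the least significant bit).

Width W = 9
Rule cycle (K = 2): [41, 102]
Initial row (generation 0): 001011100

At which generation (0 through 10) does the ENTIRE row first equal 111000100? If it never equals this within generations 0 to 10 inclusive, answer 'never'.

Gen 0: 001011100
Gen 1 (rule 41): 100110001
Gen 2 (rule 102): 101010011
Gen 3 (rule 41): 010100010
Gen 4 (rule 102): 111100110
Gen 5 (rule 41): 100000100
Gen 6 (rule 102): 100001100
Gen 7 (rule 41): 001101001
Gen 8 (rule 102): 010111011
Gen 9 (rule 41): 001100110
Gen 10 (rule 102): 010101010

Answer: never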